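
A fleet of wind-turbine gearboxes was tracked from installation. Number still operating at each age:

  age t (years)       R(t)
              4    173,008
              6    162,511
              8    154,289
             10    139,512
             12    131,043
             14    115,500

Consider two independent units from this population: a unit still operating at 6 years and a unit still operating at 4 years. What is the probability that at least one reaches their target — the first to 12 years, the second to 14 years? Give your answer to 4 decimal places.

p₁ = R(12)/R(6) = 131,043/162,511 = 0.806364; p₂ = R(14)/R(4) = 115,500/173,008 = 0.667599.
P(at least one) = 1 − (1−p₁)(1−p₂) = 1 − 0.193636 × 0.332401 = 0.935635.

0.9356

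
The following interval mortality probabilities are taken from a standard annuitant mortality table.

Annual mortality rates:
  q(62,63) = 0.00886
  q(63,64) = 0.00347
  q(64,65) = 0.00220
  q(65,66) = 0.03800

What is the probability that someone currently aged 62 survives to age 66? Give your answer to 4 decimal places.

Chaining the interval survival probabilities: (1 − 0.00886) × (1 − 0.00347) × (1 − 0.00220) × (1 − 0.03800).
= 0.99114 × 0.99653 × 0.99780 × 0.96200 = 0.948078.

0.9481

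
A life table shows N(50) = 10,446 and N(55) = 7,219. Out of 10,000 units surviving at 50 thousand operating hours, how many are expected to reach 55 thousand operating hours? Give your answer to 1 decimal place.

The relevant probability is 7,219/10,446 = 0.691078.
Expected number = 10,000 × 0.691078 = 6910.8.

6910.8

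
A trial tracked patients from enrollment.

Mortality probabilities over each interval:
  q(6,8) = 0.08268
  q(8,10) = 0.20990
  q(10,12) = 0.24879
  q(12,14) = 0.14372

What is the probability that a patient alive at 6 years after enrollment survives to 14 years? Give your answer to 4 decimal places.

0.4662

P(survive 6→14) = (1 − 0.08268) × (1 − 0.20990) × (1 − 0.24879) × (1 − 0.14372).
= 0.91732 × 0.79010 × 0.75121 × 0.85628 = 0.466208.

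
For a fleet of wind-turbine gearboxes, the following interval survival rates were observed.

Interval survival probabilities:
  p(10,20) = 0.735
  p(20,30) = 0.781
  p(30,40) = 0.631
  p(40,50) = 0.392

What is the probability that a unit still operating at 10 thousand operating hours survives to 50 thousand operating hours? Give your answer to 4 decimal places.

0.1420

P(survive 10→50) = 0.735 × 0.781 × 0.631 × 0.392.
= 0.141989.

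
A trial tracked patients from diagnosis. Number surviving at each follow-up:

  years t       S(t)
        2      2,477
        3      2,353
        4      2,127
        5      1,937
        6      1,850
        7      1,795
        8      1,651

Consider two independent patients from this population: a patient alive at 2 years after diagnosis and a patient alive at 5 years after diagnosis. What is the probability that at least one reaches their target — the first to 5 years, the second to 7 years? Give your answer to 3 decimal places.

0.984

p₁ = S(5)/S(2) = 1,937/2,477 = 0.781994; p₂ = S(7)/S(5) = 1,795/1,937 = 0.926691.
P(at least one) = 1 − (1−p₁)(1−p₂) = 1 − 0.218006 × 0.073309 = 0.984018.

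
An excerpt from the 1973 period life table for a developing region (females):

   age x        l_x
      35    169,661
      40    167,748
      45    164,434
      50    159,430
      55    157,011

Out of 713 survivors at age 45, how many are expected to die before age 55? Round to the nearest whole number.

32

The relevant probability is 1 − 157,011/164,434 = 0.045143.
Expected number = 713 × 0.045143 = 32.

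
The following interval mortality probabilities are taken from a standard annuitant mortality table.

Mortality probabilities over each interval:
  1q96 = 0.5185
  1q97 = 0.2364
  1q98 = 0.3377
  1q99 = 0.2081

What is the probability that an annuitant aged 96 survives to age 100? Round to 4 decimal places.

0.1928

The overall survival probability is (1 − 0.5185) × (1 − 0.2364) × (1 − 0.3377) × (1 − 0.2081).
= 0.4815 × 0.7636 × 0.6623 × 0.7919 = 0.192836.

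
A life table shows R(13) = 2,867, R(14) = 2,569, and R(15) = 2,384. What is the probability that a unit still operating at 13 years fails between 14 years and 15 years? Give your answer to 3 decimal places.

0.065

This is the probability of reaching 14 but not 15, conditional on being operational at 13: (R(14) − R(15)) / R(13).
= (2,569 − 2,384) / 2,867 = 185 / 2,867 = 0.064527.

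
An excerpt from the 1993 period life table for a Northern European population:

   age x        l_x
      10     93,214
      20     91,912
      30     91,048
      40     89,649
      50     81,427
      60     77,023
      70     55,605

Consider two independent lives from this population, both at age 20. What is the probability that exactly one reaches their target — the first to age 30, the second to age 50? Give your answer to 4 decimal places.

0.1213

p₁ = l_30/l_20 = 91,048/91,912 = 0.990600; p₂ = l_50/l_20 = 81,427/91,912 = 0.885923.
P(exactly one) = p₁(1−p₂) + (1−p₁)p₂ = 0.113005 + 0.008328 = 0.121332.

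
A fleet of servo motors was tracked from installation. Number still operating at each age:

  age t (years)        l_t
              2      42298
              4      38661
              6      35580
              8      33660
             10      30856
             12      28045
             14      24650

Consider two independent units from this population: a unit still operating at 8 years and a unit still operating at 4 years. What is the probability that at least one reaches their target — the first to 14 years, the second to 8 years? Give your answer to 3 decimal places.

0.965

p₁ = l_14/l_8 = 24650/33660 = 0.732323; p₂ = l_8/l_4 = 33660/38661 = 0.870645.
P(at least one) = 1 − (1−p₁)(1−p₂) = 1 − 0.267677 × 0.129355 = 0.965375.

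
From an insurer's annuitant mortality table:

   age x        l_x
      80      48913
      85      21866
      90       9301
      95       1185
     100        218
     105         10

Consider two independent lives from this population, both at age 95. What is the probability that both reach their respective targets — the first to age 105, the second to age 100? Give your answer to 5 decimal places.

p₁ = l_105/l_95 = 10/1185 = 0.008439; p₂ = l_100/l_95 = 218/1185 = 0.183966.
P(both) = p₁ × p₂ = 0.008439 × 0.183966 = 0.001552.

0.00155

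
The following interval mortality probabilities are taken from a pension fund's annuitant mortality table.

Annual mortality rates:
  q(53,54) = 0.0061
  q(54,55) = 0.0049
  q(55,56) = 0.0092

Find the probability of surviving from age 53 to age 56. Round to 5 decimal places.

Survival from 53 to 56 is the product of surviving each interval: (1 − 0.0061) × (1 − 0.0049) × (1 − 0.0092).
= 0.9939 × 0.9951 × 0.9908 = 0.979931.

0.97993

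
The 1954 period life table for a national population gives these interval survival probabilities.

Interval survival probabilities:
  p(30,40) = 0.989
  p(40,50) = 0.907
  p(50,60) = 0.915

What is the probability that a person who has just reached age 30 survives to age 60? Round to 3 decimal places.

Survival from 30 to 60 is the product of surviving each interval: 0.989 × 0.907 × 0.915.
= 0.820776.

0.821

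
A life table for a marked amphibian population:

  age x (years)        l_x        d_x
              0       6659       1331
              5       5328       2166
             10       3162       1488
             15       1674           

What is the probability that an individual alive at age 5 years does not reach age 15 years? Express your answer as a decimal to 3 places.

P(die before 15 | alive at 5) = 1 − l_15/l_5 = 1 − 1674/5328 = (3654)/5328 = 0.685811.

0.686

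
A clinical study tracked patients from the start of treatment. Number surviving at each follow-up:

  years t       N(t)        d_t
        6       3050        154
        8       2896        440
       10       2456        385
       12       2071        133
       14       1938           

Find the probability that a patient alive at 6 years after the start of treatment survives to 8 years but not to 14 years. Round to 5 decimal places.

0.31410

This is the probability of reaching 8 but not 14, conditional on being alive at 6: (N(8) − N(14)) / N(6).
= (2896 − 1938) / 3050 = 958 / 3050 = 0.314098.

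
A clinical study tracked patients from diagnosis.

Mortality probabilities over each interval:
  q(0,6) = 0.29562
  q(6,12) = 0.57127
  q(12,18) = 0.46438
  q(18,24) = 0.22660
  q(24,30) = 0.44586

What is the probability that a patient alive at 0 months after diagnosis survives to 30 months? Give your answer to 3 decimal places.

0.069

Chaining the interval survival probabilities: (1 − 0.29562) × (1 − 0.57127) × (1 − 0.46438) × (1 − 0.22660) × (1 − 0.44586).
= 0.70438 × 0.42873 × 0.53562 × 0.77340 × 0.55414 = 0.069322.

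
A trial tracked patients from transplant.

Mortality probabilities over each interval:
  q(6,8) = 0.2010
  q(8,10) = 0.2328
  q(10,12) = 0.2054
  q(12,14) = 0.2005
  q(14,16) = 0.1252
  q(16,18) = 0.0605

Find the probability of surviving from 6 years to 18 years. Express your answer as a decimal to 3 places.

Chaining the interval survival probabilities: (1 − 0.2010) × (1 − 0.2328) × (1 − 0.2054) × (1 − 0.2005) × (1 − 0.1252) × (1 − 0.0605).
= 0.7990 × 0.7672 × 0.7946 × 0.7995 × 0.8748 × 0.9395 = 0.320057.

0.320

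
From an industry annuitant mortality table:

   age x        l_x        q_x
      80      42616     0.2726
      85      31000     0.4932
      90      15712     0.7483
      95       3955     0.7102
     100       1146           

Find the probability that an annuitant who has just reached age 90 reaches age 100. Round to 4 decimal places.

0.0729

We want 10p90 = l_100/l_90.
The conditional survival probability is l_100/l_90 = 1146/15712 = 0.072938.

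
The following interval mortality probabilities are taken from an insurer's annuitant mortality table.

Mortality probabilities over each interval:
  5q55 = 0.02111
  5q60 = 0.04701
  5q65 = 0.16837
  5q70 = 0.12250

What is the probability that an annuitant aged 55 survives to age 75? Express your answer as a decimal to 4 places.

0.6808

20p55 = (1 − 0.02111) × (1 − 0.04701) × (1 − 0.16837) × (1 − 0.12250).
= 0.97889 × 0.95299 × 0.83163 × 0.87750 = 0.680769.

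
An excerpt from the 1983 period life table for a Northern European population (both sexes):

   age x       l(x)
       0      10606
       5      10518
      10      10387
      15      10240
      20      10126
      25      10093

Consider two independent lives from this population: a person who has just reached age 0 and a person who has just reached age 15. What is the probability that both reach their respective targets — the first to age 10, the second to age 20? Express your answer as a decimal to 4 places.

p₁ = l(10)/l(0) = 10387/10606 = 0.979351; p₂ = l(20)/l(15) = 10126/10240 = 0.988867.
P(both) = p₁ × p₂ = 0.979351 × 0.988867 = 0.968448.

0.9684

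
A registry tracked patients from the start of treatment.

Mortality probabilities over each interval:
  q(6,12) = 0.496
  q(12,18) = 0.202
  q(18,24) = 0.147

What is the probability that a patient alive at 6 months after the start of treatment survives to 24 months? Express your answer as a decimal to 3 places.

0.343

Survival from 6 to 24 is the product of surviving each interval: (1 − 0.496) × (1 − 0.202) × (1 − 0.147).
= 0.504 × 0.798 × 0.853 = 0.343070.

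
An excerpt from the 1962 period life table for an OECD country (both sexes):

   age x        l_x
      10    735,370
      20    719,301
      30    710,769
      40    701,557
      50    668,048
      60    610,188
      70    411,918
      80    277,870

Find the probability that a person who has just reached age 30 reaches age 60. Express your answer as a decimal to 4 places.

The conditional survival probability is l_60/l_30 = 610,188/710,769 = 0.858490.

0.8585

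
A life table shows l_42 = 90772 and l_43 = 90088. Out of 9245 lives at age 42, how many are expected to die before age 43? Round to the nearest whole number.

70

The relevant probability is 1 − 90088/90772 = 0.007535.
Expected number = 9245 × 0.007535 = 70.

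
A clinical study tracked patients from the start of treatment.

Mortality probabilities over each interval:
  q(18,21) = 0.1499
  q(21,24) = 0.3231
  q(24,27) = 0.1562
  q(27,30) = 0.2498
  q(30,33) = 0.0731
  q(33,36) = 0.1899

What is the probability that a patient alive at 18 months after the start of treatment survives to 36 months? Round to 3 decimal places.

0.274

Chaining the interval survival probabilities: (1 − 0.1499) × (1 − 0.3231) × (1 − 0.1562) × (1 − 0.2498) × (1 − 0.0731) × (1 − 0.1899).
= 0.8501 × 0.6769 × 0.8438 × 0.7502 × 0.9269 × 0.8101 = 0.273516.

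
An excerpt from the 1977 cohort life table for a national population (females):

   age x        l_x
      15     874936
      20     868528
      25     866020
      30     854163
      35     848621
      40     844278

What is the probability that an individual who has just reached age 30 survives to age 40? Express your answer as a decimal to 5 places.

0.98843

The conditional survival probability is l_40/l_30 = 844278/854163 = 0.988427.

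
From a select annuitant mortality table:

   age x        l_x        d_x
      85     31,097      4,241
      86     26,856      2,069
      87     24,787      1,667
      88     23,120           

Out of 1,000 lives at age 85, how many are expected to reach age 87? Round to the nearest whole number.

797

The relevant probability is 24,787/31,097 = 0.797087.
Expected number = 1,000 × 0.797087 = 797.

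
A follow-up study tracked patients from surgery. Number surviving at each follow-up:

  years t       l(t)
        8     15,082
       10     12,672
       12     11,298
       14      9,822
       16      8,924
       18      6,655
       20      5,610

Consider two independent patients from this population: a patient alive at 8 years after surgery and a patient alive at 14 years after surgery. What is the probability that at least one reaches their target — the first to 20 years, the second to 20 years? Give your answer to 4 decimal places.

p₁ = l(20)/l(8) = 5,610/15,082 = 0.371967; p₂ = l(20)/l(14) = 5,610/9,822 = 0.571167.
P(at least one) = 1 − (1−p₁)(1−p₂) = 1 − 0.628033 × 0.428833 = 0.730679.

0.7307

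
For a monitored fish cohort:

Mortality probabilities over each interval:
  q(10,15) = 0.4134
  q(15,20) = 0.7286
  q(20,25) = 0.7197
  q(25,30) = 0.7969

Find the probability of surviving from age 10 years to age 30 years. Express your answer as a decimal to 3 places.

0.009

P(survive 10→30) = (1 − 0.4134) × (1 − 0.7286) × (1 − 0.7197) × (1 − 0.7969).
= 0.5866 × 0.2714 × 0.2803 × 0.2031 = 0.009063.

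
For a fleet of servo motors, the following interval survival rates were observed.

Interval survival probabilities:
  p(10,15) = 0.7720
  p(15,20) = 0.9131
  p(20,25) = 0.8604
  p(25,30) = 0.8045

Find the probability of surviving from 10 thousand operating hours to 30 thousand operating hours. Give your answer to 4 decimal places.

P(survive 10→30) = 0.7720 × 0.9131 × 0.8604 × 0.8045.
= 0.487935.

0.4879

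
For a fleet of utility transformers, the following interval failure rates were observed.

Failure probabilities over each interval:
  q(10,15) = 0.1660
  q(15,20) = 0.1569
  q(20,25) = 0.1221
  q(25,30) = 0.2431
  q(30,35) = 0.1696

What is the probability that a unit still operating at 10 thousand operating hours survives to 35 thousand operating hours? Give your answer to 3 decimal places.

P(survive 10→35) = (1 − 0.1660) × (1 − 0.1569) × (1 − 0.1221) × (1 − 0.2431) × (1 − 0.1696).
= 0.8340 × 0.8431 × 0.8779 × 0.7569 × 0.8304 = 0.387986.

0.388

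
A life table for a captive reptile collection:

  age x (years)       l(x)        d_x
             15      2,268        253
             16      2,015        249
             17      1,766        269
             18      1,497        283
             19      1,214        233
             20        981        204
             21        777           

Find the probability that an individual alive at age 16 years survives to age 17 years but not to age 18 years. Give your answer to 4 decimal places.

This is the probability of reaching 17 but not 18, conditional on being alive at 16: (l(17) − l(18)) / l(16).
= (1,766 − 1,497) / 2,015 = 269 / 2,015 = 0.133499.

0.1335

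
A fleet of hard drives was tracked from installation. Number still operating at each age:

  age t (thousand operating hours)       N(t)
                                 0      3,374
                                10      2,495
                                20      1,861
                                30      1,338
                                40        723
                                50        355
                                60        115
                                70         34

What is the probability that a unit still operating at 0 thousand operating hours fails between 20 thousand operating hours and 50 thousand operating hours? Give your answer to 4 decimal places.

0.4464

This is the probability of reaching 20 but not 50, conditional on being operational at 0: (N(20) − N(50)) / N(0).
= (1,861 − 355) / 3,374 = 1,506 / 3,374 = 0.446354.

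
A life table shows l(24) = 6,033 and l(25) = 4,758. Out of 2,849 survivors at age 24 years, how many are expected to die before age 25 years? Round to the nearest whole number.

The relevant probability is 1 − 4,758/6,033 = 0.211338.
Expected number = 2,849 × 0.211338 = 602.

602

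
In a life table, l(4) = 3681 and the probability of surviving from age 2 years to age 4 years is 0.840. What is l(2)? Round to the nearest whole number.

l(2) = l(4) / p = 3681 / 0.840 = 4382.

4382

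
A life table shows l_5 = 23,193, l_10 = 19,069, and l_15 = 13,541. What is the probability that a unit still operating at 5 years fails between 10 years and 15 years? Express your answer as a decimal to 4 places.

This is the probability of reaching 10 but not 15, conditional on being operational at 5: (l_10 − l_15) / l_5.
= (19,069 − 13,541) / 23,193 = 5,528 / 23,193 = 0.238348.

0.2383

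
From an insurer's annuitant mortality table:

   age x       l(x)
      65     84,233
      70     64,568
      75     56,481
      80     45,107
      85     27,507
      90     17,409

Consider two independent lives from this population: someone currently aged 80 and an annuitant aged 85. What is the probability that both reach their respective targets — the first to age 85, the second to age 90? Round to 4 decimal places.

0.3859

p₁ = l(85)/l(80) = 27,507/45,107 = 0.609817; p₂ = l(90)/l(85) = 17,409/27,507 = 0.632893.
P(both) = p₁ × p₂ = 0.609817 × 0.632893 = 0.385949.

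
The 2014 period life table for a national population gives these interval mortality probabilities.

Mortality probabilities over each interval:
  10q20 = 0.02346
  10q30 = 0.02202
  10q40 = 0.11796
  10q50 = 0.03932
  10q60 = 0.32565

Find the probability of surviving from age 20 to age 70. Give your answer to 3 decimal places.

Survival from 20 to 70 is the product of surviving each interval: (1 − 0.02346) × (1 − 0.02202) × (1 − 0.11796) × (1 − 0.03932) × (1 − 0.32565).
= 0.97654 × 0.97798 × 0.88204 × 0.96068 × 0.67435 = 0.545723.

0.546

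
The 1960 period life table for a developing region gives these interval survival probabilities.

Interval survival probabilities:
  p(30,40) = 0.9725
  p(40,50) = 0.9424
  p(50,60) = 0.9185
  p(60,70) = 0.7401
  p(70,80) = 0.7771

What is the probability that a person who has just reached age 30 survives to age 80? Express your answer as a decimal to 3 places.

0.484

P(survive 30→80) = 0.9725 × 0.9424 × 0.9185 × 0.7401 × 0.7771.
= 0.484140.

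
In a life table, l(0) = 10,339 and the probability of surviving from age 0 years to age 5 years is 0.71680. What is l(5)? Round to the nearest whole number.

7411

l(5) = l(0) × p = 10,339 × 0.71680 = 7411.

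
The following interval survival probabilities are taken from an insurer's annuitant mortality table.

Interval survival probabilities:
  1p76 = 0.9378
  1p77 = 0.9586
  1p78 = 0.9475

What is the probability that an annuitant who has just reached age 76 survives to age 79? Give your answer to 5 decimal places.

Chaining the interval survival probabilities: 0.9378 × 0.9586 × 0.9475.
= 0.851779.

0.85178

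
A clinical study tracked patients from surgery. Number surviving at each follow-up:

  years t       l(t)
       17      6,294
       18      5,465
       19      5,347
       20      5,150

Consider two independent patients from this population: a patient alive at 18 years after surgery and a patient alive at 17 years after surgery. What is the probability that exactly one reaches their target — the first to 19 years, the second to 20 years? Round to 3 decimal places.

0.196

p₁ = l(19)/l(18) = 5,347/5,465 = 0.978408; p₂ = l(20)/l(17) = 5,150/6,294 = 0.818240.
P(exactly one) = p₁(1−p₂) + (1−p₁)p₂ = 0.177835 + 0.017667 = 0.195503.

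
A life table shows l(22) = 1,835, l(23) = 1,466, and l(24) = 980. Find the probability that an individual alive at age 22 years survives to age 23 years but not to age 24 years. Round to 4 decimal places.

This is the probability of reaching 23 but not 24, conditional on being alive at 22: (l(23) − l(24)) / l(22).
= (1,466 − 980) / 1,835 = 486 / 1,835 = 0.264850.

0.2649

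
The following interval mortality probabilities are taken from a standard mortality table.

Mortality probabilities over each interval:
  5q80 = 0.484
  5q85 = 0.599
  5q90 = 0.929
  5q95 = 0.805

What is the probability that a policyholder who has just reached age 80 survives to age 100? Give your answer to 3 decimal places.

0.003

20p80 = (1 − 0.484) × (1 − 0.599) × (1 − 0.929) × (1 − 0.805).
= 0.516 × 0.401 × 0.071 × 0.195 = 0.002865.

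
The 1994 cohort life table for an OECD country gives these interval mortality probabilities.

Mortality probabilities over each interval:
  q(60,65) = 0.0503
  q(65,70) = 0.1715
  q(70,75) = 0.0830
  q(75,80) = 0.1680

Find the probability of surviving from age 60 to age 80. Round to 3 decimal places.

0.600

The overall survival probability is (1 − 0.0503) × (1 − 0.1715) × (1 − 0.0830) × (1 − 0.1680).
= 0.9497 × 0.8285 × 0.9170 × 0.8320 = 0.600305.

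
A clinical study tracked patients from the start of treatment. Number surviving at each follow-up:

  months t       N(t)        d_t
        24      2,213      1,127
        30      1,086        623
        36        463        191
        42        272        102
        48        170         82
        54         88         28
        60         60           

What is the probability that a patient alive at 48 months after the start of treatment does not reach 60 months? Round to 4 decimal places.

P(die before 60 | alive at 48) = 1 − N(60)/N(48) = 1 − 60/170 = (110)/170 = 0.647059.

0.6471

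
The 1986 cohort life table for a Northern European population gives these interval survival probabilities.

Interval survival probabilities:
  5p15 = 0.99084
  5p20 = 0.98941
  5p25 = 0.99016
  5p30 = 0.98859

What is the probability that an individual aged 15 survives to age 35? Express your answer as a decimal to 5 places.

0.95962

The overall survival probability is 0.99084 × 0.98941 × 0.99016 × 0.98859.
= 0.959625.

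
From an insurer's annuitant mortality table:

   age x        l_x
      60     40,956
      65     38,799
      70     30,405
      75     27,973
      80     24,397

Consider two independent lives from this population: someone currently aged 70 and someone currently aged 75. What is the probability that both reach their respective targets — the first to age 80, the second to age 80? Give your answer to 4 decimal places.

0.6998

p₁ = l_80/l_70 = 24,397/30,405 = 0.802401; p₂ = l_80/l_75 = 24,397/27,973 = 0.872162.
P(both) = p₁ × p₂ = 0.802401 × 0.872162 = 0.699824.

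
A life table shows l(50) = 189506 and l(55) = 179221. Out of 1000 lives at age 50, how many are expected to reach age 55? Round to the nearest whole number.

946

The relevant probability is 179221/189506 = 0.945727.
Expected number = 1000 × 0.945727 = 946.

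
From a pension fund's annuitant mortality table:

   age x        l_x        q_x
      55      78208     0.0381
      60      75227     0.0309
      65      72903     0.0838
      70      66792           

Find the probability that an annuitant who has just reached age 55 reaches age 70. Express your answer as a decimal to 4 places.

We want 15p55 = l_70/l_55.
The conditional survival probability is l_70/l_55 = 66792/78208 = 0.854030.

0.8540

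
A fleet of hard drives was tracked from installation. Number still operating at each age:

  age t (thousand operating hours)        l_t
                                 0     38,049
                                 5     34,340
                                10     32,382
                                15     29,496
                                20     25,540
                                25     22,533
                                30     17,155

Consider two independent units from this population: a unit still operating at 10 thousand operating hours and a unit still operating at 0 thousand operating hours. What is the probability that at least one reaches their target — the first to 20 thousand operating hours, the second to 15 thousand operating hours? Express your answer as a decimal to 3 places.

0.953

p₁ = l_20/l_10 = 25,540/32,382 = 0.788710; p₂ = l_15/l_0 = 29,496/38,049 = 0.775211.
P(at least one) = 1 − (1−p₁)(1−p₂) = 1 − 0.211290 × 0.224789 = 0.952504.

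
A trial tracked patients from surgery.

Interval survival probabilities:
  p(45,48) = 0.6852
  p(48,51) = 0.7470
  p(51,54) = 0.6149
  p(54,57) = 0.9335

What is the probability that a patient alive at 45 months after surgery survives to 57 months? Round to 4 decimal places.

0.2938

The overall survival probability is 0.6852 × 0.7470 × 0.6149 × 0.9335.
= 0.293803.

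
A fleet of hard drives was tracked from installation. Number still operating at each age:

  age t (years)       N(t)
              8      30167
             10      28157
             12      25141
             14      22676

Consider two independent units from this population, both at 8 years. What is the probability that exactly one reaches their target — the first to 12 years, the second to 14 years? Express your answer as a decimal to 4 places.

0.3322

p₁ = N(12)/N(8) = 25141/30167 = 0.833394; p₂ = N(14)/N(8) = 22676/30167 = 0.751682.
P(exactly one) = p₁(1−p₂) + (1−p₁)p₂ = 0.206947 + 0.125235 = 0.332181.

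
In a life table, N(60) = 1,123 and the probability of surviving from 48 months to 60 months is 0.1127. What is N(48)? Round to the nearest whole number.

N(48) = N(60) / p = 1,123 / 0.1127 = 9965.

9965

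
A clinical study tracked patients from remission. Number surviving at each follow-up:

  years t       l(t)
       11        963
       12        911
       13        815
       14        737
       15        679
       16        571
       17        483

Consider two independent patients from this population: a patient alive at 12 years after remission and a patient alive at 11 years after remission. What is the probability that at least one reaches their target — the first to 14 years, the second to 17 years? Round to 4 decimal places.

0.9048

p₁ = l(14)/l(12) = 737/911 = 0.809001; p₂ = l(17)/l(11) = 483/963 = 0.501558.
P(at least one) = 1 − (1−p₁)(1−p₂) = 1 − 0.190999 × 0.498442 = 0.904798.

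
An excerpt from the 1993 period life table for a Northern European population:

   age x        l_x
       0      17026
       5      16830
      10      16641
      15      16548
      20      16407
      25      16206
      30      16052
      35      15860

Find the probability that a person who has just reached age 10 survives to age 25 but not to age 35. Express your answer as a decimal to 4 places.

0.0208

This is the probability of reaching 25 but not 35, conditional on being alive at 10: (l_25 − l_35) / l_10.
= (16206 − 15860) / 16641 = 346 / 16641 = 0.020792.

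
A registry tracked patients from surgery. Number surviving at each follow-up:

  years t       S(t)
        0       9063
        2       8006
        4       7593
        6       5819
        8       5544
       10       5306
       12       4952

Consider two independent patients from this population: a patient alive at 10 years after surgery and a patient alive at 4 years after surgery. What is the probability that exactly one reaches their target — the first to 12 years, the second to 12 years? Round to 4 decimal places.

0.3681

p₁ = S(12)/S(10) = 4952/5306 = 0.933283; p₂ = S(12)/S(4) = 4952/7593 = 0.652180.
P(exactly one) = p₁(1−p₂) + (1−p₁)p₂ = 0.324614 + 0.043511 = 0.368126.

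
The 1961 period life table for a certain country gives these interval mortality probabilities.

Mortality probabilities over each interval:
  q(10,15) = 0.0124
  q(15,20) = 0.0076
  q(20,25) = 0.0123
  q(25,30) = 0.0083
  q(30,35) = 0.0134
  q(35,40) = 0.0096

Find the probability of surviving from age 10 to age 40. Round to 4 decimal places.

Survival from 10 to 40 is the product of surviving each interval: (1 − 0.0124) × (1 − 0.0076) × (1 − 0.0123) × (1 − 0.0083) × (1 − 0.0134) × (1 − 0.0096).
= 0.9876 × 0.9924 × 0.9877 × 0.9917 × 0.9866 × 0.9904 = 0.938048.

0.9380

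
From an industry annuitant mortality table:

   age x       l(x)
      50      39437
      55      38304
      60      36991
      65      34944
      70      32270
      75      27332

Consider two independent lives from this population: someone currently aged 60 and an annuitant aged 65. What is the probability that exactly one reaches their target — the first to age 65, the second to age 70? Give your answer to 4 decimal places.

0.1234

p₁ = l(65)/l(60) = 34944/36991 = 0.944662; p₂ = l(70)/l(65) = 32270/34944 = 0.923478.
P(exactly one) = p₁(1−p₂) + (1−p₁)p₂ = 0.072287 + 0.051103 = 0.123391.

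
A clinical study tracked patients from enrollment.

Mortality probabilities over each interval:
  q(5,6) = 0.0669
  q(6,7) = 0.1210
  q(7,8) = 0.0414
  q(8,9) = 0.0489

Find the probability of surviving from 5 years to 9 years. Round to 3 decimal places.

0.748

Survival from 5 to 9 is the product of surviving each interval: (1 − 0.0669) × (1 − 0.1210) × (1 − 0.0414) × (1 − 0.0489).
= 0.9331 × 0.8790 × 0.9586 × 0.9511 = 0.747792.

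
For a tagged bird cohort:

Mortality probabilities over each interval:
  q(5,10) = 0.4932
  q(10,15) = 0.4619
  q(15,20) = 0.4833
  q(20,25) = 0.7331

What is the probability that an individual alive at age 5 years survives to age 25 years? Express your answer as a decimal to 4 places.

0.0376

Survival from 5 to 25 is the product of surviving each interval: (1 − 0.4932) × (1 − 0.4619) × (1 − 0.4833) × (1 − 0.7331).
= 0.5068 × 0.5381 × 0.5167 × 0.2669 = 0.037609.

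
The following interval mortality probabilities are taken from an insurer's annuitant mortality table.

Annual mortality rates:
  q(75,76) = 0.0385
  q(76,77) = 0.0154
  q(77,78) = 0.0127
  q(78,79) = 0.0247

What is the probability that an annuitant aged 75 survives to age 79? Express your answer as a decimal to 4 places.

0.9116

Chaining the interval survival probabilities: (1 − 0.0385) × (1 − 0.0154) × (1 − 0.0127) × (1 − 0.0247).
= 0.9615 × 0.9846 × 0.9873 × 0.9753 = 0.911584.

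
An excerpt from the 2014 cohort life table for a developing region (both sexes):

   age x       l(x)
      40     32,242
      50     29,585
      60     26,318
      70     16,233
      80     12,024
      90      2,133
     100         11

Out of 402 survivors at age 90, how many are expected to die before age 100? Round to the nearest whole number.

400

The relevant probability is 1 − 11/2,133 = 0.994843.
Expected number = 402 × 0.994843 = 400.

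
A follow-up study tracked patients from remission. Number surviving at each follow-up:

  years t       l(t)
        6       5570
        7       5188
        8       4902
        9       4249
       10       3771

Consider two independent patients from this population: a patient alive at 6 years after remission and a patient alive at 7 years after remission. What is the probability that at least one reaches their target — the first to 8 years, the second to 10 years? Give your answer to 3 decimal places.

p₁ = l(8)/l(6) = 4902/5570 = 0.880072; p₂ = l(10)/l(7) = 3771/5188 = 0.726870.
P(at least one) = 1 − (1−p₁)(1−p₂) = 1 − 0.119928 × 0.273130 = 0.967244.

0.967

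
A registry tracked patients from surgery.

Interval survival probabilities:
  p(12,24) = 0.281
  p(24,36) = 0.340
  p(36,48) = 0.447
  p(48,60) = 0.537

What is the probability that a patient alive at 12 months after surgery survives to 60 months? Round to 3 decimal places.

Chaining the interval survival probabilities: 0.281 × 0.340 × 0.447 × 0.537.
= 0.022933.

0.023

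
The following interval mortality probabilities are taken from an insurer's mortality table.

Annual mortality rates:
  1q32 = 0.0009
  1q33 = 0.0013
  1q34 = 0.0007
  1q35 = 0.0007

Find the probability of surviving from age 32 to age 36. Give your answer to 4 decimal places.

0.9964

Chaining the interval survival probabilities: (1 − 0.0009) × (1 − 0.0013) × (1 − 0.0007) × (1 − 0.0007).
= 0.9991 × 0.9987 × 0.9993 × 0.9993 = 0.996405.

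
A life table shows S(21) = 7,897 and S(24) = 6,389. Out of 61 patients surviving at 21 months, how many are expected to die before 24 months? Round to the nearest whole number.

12

The relevant probability is 1 − 6,389/7,897 = 0.190959.
Expected number = 61 × 0.190959 = 12.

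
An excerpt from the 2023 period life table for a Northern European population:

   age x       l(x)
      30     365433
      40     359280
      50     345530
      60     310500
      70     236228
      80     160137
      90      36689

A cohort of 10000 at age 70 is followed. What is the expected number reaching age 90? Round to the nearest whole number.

1553

The relevant probability is 36689/236228 = 0.155312.
Expected number = 10000 × 0.155312 = 1553.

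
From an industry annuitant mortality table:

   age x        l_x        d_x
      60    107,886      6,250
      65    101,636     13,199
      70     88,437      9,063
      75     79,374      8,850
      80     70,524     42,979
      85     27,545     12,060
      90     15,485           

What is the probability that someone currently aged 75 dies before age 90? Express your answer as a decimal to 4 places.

P(die before 90 | alive at 75) = 1 − l_90/l_75 = 1 − 15,485/79,374 = (63,889)/79,374 = 0.804911.

0.8049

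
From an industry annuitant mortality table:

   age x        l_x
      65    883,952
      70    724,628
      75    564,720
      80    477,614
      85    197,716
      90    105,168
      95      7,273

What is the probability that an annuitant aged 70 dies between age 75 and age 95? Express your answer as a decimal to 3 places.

This is the probability of reaching 75 but not 95, conditional on being alive at 70: (l_75 − l_95) / l_70.
= (564,720 − 7,273) / 724,628 = 557,447 / 724,628 = 0.769287.

0.769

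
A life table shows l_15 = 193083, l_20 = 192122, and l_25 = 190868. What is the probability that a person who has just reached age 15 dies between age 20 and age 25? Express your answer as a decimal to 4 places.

We want 5|5q15 = (l_20 − l_25)/l_15.
This is the probability of reaching 20 but not 25, conditional on being alive at 15: (l_20 − l_25) / l_15.
= (192122 − 190868) / 193083 = 1254 / 193083 = 0.006495.

0.0065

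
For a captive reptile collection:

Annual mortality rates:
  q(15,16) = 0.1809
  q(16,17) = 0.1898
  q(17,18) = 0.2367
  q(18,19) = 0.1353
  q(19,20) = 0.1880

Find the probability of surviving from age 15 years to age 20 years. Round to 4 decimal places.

P(survive 15→20) = (1 − 0.1809) × (1 − 0.1898) × (1 − 0.2367) × (1 − 0.1353) × (1 − 0.1880).
= 0.8191 × 0.8102 × 0.7633 × 0.8647 × 0.8120 = 0.355669.

0.3557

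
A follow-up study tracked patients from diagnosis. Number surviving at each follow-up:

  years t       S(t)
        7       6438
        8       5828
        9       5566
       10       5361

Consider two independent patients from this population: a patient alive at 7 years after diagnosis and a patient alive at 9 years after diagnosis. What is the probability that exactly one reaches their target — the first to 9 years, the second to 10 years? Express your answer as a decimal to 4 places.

p₁ = S(9)/S(7) = 5566/6438 = 0.864554; p₂ = S(10)/S(9) = 5361/5566 = 0.963169.
P(exactly one) = p₁(1−p₂) + (1−p₁)p₂ = 0.031842 + 0.130457 = 0.162300.

0.1623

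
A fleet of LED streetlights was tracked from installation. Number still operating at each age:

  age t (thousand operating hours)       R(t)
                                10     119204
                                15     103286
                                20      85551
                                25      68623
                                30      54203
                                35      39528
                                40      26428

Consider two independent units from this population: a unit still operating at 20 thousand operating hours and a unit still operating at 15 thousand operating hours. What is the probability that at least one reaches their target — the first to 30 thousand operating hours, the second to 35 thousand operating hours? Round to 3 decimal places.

p₁ = R(30)/R(20) = 54203/85551 = 0.633575; p₂ = R(35)/R(15) = 39528/103286 = 0.382704.
P(at least one) = 1 − (1−p₁)(1−p₂) = 1 − 0.366425 × 0.617296 = 0.773807.

0.774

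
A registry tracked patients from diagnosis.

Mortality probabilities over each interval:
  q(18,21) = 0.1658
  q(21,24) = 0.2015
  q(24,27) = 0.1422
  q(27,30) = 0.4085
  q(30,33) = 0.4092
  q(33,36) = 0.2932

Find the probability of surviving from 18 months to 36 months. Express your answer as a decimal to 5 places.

Survival from 18 to 36 is the product of surviving each interval: (1 − 0.1658) × (1 − 0.2015) × (1 − 0.1422) × (1 − 0.4085) × (1 − 0.4092) × (1 − 0.2932).
= 0.8342 × 0.7985 × 0.8578 × 0.5915 × 0.5908 × 0.7068 = 0.141131.

0.14113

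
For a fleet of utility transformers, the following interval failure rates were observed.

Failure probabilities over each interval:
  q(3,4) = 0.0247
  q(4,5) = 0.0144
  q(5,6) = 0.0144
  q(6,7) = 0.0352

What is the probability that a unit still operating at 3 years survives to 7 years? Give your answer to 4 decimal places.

0.9141

Chaining the interval survival probabilities: (1 − 0.0247) × (1 − 0.0144) × (1 − 0.0144) × (1 − 0.0352).
= 0.9753 × 0.9856 × 0.9856 × 0.9648 = 0.914065.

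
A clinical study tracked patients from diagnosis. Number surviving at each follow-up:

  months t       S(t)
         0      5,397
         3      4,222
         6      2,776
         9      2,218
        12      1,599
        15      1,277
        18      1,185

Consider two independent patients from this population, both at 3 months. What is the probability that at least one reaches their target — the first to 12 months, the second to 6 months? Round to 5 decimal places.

0.78722

p₁ = S(12)/S(3) = 1,599/4,222 = 0.378730; p₂ = S(6)/S(3) = 2,776/4,222 = 0.657508.
P(at least one) = 1 − (1−p₁)(1−p₂) = 1 − 0.621270 × 0.342492 = 0.787220.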